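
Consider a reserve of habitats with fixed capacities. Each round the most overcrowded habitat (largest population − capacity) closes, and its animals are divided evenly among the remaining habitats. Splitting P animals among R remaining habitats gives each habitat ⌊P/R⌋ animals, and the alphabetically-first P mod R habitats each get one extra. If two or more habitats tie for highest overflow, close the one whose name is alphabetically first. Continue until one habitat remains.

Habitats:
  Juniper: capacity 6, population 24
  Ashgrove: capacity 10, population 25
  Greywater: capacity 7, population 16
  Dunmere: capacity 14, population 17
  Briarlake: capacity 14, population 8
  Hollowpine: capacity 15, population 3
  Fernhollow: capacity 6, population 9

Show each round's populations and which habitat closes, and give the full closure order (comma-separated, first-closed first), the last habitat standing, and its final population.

Round 1: Ashgrove=25 Briarlake=8 Dunmere=17 Fernhollow=9 Greywater=16 Hollowpine=3 Juniper=24 → close Juniper (overflow 18)
  24÷6 = 4 each, +1 to first 0
Round 2: Ashgrove=29 Briarlake=12 Dunmere=21 Fernhollow=13 Greywater=20 Hollowpine=7 → close Ashgrove (overflow 19)
  29÷5 = 5 each, +1 to first 4
Round 3: Briarlake=18 Dunmere=27 Fernhollow=19 Greywater=26 Hollowpine=12 → close Greywater (overflow 19)
  26÷4 = 6 each, +1 to first 2
Round 4: Briarlake=25 Dunmere=34 Fernhollow=25 Hollowpine=18 → close Dunmere (overflow 20)
  34÷3 = 11 each, +1 to first 1
Round 5: Briarlake=37 Fernhollow=36 Hollowpine=29 → close Fernhollow (overflow 30)
  36÷2 = 18 each, +1 to first 0
Round 6: Briarlake=55 Hollowpine=47 → close Briarlake (overflow 41)
  55÷1 = 55 each, +1 to first 0

Closure order: Juniper, Ashgrove, Greywater, Dunmere, Fernhollow, Briarlake
Last habitat: Hollowpine with 102 animals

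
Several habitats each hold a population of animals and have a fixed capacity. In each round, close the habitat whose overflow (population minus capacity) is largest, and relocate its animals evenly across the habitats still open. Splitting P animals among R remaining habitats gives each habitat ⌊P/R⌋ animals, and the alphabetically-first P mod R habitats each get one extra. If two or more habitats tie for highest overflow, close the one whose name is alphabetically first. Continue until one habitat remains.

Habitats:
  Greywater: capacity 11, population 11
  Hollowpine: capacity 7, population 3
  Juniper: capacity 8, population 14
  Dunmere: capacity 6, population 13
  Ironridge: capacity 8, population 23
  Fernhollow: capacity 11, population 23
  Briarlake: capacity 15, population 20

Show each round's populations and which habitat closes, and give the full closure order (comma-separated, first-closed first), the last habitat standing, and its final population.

Round 1: Briarlake=20 Dunmere=13 Fernhollow=23 Greywater=11 Hollowpine=3 Ironridge=23 Juniper=14 → close Ironridge (overflow 15)
  23÷6 = 3 each, +1 to first 5
Round 2: Briarlake=24 Dunmere=17 Fernhollow=27 Greywater=15 Hollowpine=7 Juniper=17 → close Fernhollow (overflow 16)
  27÷5 = 5 each, +1 to first 2
Round 3: Briarlake=30 Dunmere=23 Greywater=20 Hollowpine=12 Juniper=22 → close Dunmere (overflow 17)
  23÷4 = 5 each, +1 to first 3
Round 4: Briarlake=36 Greywater=26 Hollowpine=18 Juniper=27 → close Briarlake (overflow 21)
  36÷3 = 12 each, +1 to first 0
Round 5: Greywater=38 Hollowpine=30 Juniper=39 → close Juniper (overflow 31)
  39÷2 = 19 each, +1 to first 1
Round 6: Greywater=58 Hollowpine=49 → close Greywater (overflow 47)
  58÷1 = 58 each, +1 to first 0

Closure order: Ironridge, Fernhollow, Dunmere, Briarlake, Juniper, Greywater
Last habitat: Hollowpine with 107 animals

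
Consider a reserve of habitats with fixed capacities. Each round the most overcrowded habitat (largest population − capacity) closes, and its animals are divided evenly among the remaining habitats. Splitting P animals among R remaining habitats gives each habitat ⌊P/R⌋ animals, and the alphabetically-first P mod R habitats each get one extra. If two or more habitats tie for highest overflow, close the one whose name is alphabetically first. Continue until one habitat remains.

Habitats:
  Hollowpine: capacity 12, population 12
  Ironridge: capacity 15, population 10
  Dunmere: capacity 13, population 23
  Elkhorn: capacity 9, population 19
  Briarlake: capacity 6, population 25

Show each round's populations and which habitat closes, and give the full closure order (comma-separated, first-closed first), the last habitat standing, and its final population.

Round 1: Briarlake=25 Dunmere=23 Elkhorn=19 Hollowpine=12 Ironridge=10 → close Briarlake (overflow 19)
  25÷4 = 6 each, +1 to first 1
Round 2: Dunmere=30 Elkhorn=25 Hollowpine=18 Ironridge=16 → close Dunmere (overflow 17)
  30÷3 = 10 each, +1 to first 0
Round 3: Elkhorn=35 Hollowpine=28 Ironridge=26 → close Elkhorn (overflow 26)
  35÷2 = 17 each, +1 to first 1
Round 4: Hollowpine=46 Ironridge=43 → close Hollowpine (overflow 34)
  46÷1 = 46 each, +1 to first 0

Closure order: Briarlake, Dunmere, Elkhorn, Hollowpine
Last habitat: Ironridge with 89 animals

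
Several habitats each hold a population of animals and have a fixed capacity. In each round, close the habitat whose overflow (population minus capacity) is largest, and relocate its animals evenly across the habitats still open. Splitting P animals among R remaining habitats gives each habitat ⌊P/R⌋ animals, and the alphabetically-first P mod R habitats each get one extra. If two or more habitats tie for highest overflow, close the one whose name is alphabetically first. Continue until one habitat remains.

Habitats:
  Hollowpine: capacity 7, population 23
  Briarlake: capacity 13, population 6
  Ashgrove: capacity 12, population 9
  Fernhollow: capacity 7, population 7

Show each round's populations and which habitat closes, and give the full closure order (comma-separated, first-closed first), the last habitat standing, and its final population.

Closure order: Hollowpine, Fernhollow, Ashgrove
Last habitat: Briarlake with 45 animals

Round 1: Ashgrove=9 Briarlake=6 Fernhollow=7 Hollowpine=23 → close Hollowpine (overflow 16)
  23÷3 = 7 each, +1 to first 2
Round 2: Ashgrove=17 Briarlake=14 Fernhollow=14 → close Fernhollow (overflow 7)
  14÷2 = 7 each, +1 to first 0
Round 3: Ashgrove=24 Briarlake=21 → close Ashgrove (overflow 12)
  24÷1 = 24 each, +1 to first 0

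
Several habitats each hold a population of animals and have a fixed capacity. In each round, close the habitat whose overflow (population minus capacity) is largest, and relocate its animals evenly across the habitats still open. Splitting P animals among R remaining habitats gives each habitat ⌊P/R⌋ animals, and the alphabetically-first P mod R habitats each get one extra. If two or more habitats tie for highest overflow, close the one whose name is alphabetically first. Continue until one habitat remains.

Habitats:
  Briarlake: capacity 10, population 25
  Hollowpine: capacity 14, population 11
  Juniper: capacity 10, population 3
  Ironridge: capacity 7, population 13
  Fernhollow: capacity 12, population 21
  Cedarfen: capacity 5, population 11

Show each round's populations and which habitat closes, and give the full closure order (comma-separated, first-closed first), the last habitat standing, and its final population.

Round 1: Briarlake=25 Cedarfen=11 Fernhollow=21 Hollowpine=11 Ironridge=13 Juniper=3 → close Briarlake (overflow 15)
  25÷5 = 5 each, +1 to first 0
Round 2: Cedarfen=16 Fernhollow=26 Hollowpine=16 Ironridge=18 Juniper=8 → close Fernhollow (overflow 14)
  26÷4 = 6 each, +1 to first 2
Round 3: Cedarfen=23 Hollowpine=23 Ironridge=24 Juniper=14 → close Cedarfen (overflow 18)
  23÷3 = 7 each, +1 to first 2
Round 4: Hollowpine=31 Ironridge=32 Juniper=21 → close Ironridge (overflow 25)
  32÷2 = 16 each, +1 to first 0
Round 5: Hollowpine=47 Juniper=37 → close Hollowpine (overflow 33)
  47÷1 = 47 each, +1 to first 0

Closure order: Briarlake, Fernhollow, Cedarfen, Ironridge, Hollowpine
Last habitat: Juniper with 84 animals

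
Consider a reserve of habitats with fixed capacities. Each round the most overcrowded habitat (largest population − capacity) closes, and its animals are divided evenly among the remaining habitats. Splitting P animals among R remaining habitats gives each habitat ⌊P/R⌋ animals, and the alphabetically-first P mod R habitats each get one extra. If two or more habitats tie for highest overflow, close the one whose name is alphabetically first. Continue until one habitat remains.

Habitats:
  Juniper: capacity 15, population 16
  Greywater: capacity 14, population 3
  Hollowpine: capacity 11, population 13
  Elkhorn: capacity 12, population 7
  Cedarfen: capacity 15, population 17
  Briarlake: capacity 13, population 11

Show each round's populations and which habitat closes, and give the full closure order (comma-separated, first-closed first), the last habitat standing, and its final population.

Closure order: Cedarfen, Hollowpine, Juniper, Briarlake, Elkhorn
Last habitat: Greywater with 67 animals

Round 1: Briarlake=11 Cedarfen=17 Elkhorn=7 Greywater=3 Hollowpine=13 Juniper=16 → close Cedarfen (overflow 2)
  17÷5 = 3 each, +1 to first 2
Round 2: Briarlake=15 Elkhorn=11 Greywater=6 Hollowpine=16 Juniper=19 → close Hollowpine (overflow 5)
  16÷4 = 4 each, +1 to first 0
Round 3: Briarlake=19 Elkhorn=15 Greywater=10 Juniper=23 → close Juniper (overflow 8)
  23÷3 = 7 each, +1 to first 2
Round 4: Briarlake=27 Elkhorn=23 Greywater=17 → close Briarlake (overflow 14)
  27÷2 = 13 each, +1 to first 1
Round 5: Elkhorn=37 Greywater=30 → close Elkhorn (overflow 25)
  37÷1 = 37 each, +1 to first 0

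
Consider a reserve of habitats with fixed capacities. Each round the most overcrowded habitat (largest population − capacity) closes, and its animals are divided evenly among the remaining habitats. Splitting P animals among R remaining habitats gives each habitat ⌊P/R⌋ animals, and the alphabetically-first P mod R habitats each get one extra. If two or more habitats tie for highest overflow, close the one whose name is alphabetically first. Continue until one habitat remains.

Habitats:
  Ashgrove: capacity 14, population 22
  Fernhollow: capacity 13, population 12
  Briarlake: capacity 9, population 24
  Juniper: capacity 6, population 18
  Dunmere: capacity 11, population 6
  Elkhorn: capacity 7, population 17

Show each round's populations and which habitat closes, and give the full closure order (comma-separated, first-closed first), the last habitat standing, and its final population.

Round 1: Ashgrove=22 Briarlake=24 Dunmere=6 Elkhorn=17 Fernhollow=12 Juniper=18 → close Briarlake (overflow 15)
  24÷5 = 4 each, +1 to first 4
Round 2: Ashgrove=27 Dunmere=11 Elkhorn=22 Fernhollow=17 Juniper=22 → close Juniper (overflow 16)
  22÷4 = 5 each, +1 to first 2
Round 3: Ashgrove=33 Dunmere=17 Elkhorn=27 Fernhollow=22 → close Elkhorn (overflow 20)
  27÷3 = 9 each, +1 to first 0
Round 4: Ashgrove=42 Dunmere=26 Fernhollow=31 → close Ashgrove (overflow 28)
  42÷2 = 21 each, +1 to first 0
Round 5: Dunmere=47 Fernhollow=52 → close Fernhollow (overflow 39)
  52÷1 = 52 each, +1 to first 0

Closure order: Briarlake, Juniper, Elkhorn, Ashgrove, Fernhollow
Last habitat: Dunmere with 99 animals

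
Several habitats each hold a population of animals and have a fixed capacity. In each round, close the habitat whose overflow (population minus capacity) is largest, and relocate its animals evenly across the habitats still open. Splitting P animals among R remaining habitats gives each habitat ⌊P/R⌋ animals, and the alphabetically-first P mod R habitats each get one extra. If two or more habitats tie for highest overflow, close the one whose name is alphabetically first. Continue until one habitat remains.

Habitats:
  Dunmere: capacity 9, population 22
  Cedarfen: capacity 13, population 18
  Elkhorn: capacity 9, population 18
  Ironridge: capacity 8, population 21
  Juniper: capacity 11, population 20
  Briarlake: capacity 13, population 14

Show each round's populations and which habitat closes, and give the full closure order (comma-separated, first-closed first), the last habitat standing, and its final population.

Round 1: Briarlake=14 Cedarfen=18 Dunmere=22 Elkhorn=18 Ironridge=21 Juniper=20 → close Dunmere (overflow 13)
  22÷5 = 4 each, +1 to first 2
Round 2: Briarlake=19 Cedarfen=23 Elkhorn=22 Ironridge=25 Juniper=24 → close Ironridge (overflow 17)
  25÷4 = 6 each, +1 to first 1
Round 3: Briarlake=26 Cedarfen=29 Elkhorn=28 Juniper=30 → close Elkhorn (overflow 19)
  28÷3 = 9 each, +1 to first 1
Round 4: Briarlake=36 Cedarfen=38 Juniper=39 → close Juniper (overflow 28)
  39÷2 = 19 each, +1 to first 1
Round 5: Briarlake=56 Cedarfen=57 → close Cedarfen (overflow 44)
  57÷1 = 57 each, +1 to first 0

Closure order: Dunmere, Ironridge, Elkhorn, Juniper, Cedarfen
Last habitat: Briarlake with 113 animals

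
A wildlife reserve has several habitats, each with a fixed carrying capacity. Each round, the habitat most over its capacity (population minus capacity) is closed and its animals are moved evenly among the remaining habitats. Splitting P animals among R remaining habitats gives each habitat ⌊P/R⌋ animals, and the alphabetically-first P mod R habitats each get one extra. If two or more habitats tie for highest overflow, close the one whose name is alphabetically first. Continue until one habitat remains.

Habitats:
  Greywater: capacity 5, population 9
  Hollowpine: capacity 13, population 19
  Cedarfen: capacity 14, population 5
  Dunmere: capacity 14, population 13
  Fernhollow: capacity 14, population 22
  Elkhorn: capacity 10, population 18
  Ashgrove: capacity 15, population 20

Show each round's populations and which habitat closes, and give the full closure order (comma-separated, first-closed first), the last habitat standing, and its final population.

Closure order: Elkhorn, Fernhollow, Hollowpine, Ashgrove, Greywater, Dunmere
Last habitat: Cedarfen with 106 animals

Round 1: Ashgrove=20 Cedarfen=5 Dunmere=13 Elkhorn=18 Fernhollow=22 Greywater=9 Hollowpine=19 → close Elkhorn (overflow 8)
  18÷6 = 3 each, +1 to first 0
Round 2: Ashgrove=23 Cedarfen=8 Dunmere=16 Fernhollow=25 Greywater=12 Hollowpine=22 → close Fernhollow (overflow 11)
  25÷5 = 5 each, +1 to first 0
Round 3: Ashgrove=28 Cedarfen=13 Dunmere=21 Greywater=17 Hollowpine=27 → close Hollowpine (overflow 14)
  27÷4 = 6 each, +1 to first 3
Round 4: Ashgrove=35 Cedarfen=20 Dunmere=28 Greywater=23 → close Ashgrove (overflow 20)
  35÷3 = 11 each, +1 to first 2
Round 5: Cedarfen=32 Dunmere=40 Greywater=34 → close Greywater (overflow 29)
  34÷2 = 17 each, +1 to first 0
Round 6: Cedarfen=49 Dunmere=57 → close Dunmere (overflow 43)
  57÷1 = 57 each, +1 to first 0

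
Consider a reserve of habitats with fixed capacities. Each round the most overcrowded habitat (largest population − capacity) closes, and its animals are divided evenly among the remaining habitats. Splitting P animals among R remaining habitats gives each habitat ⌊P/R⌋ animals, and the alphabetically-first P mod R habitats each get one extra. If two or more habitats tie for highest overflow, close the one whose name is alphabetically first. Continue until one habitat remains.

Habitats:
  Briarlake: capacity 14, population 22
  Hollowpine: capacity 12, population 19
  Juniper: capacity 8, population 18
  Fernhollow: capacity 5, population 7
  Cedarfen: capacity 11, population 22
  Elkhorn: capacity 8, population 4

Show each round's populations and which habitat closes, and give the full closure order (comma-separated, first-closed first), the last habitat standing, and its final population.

Round 1: Briarlake=22 Cedarfen=22 Elkhorn=4 Fernhollow=7 Hollowpine=19 Juniper=18 → close Cedarfen (overflow 11)
  22÷5 = 4 each, +1 to first 2
Round 2: Briarlake=27 Elkhorn=9 Fernhollow=11 Hollowpine=23 Juniper=22 → close Juniper (overflow 14)
  22÷4 = 5 each, +1 to first 2
Round 3: Briarlake=33 Elkhorn=15 Fernhollow=16 Hollowpine=28 → close Briarlake (overflow 19)
  33÷3 = 11 each, +1 to first 0
Round 4: Elkhorn=26 Fernhollow=27 Hollowpine=39 → close Hollowpine (overflow 27)
  39÷2 = 19 each, +1 to first 1
Round 5: Elkhorn=46 Fernhollow=46 → close Fernhollow (overflow 41)
  46÷1 = 46 each, +1 to first 0

Closure order: Cedarfen, Juniper, Briarlake, Hollowpine, Fernhollow
Last habitat: Elkhorn with 92 animals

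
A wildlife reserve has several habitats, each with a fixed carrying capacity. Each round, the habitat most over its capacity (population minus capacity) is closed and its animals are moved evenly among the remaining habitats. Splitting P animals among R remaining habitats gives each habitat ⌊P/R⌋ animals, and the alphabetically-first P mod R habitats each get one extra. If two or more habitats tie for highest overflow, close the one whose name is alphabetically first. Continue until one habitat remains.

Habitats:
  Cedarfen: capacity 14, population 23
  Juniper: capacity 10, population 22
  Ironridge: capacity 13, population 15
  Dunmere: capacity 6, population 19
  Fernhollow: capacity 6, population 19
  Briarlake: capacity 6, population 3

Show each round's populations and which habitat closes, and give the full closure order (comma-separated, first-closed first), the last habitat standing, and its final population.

Round 1: Briarlake=3 Cedarfen=23 Dunmere=19 Fernhollow=19 Ironridge=15 Juniper=22 → close Dunmere (overflow 13)
  19÷5 = 3 each, +1 to first 4
Round 2: Briarlake=7 Cedarfen=27 Fernhollow=23 Ironridge=19 Juniper=25 → close Fernhollow (overflow 17)
  23÷4 = 5 each, +1 to first 3
Round 3: Briarlake=13 Cedarfen=33 Ironridge=25 Juniper=30 → close Juniper (overflow 20)
  30÷3 = 10 each, +1 to first 0
Round 4: Briarlake=23 Cedarfen=43 Ironridge=35 → close Cedarfen (overflow 29)
  43÷2 = 21 each, +1 to first 1
Round 5: Briarlake=45 Ironridge=56 → close Ironridge (overflow 43)
  56÷1 = 56 each, +1 to first 0

Closure order: Dunmere, Fernhollow, Juniper, Cedarfen, Ironridge
Last habitat: Briarlake with 101 animals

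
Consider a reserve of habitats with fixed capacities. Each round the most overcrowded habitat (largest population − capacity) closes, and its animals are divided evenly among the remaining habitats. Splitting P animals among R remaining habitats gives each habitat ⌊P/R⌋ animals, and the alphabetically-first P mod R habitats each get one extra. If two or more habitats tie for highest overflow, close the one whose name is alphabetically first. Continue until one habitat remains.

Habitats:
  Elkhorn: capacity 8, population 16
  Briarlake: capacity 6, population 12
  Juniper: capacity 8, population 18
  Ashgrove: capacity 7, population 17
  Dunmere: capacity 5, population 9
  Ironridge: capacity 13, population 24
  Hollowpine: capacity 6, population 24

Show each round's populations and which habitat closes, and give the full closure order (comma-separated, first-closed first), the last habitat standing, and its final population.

Closure order: Hollowpine, Ironridge, Ashgrove, Juniper, Elkhorn, Briarlake
Last habitat: Dunmere with 120 animals

Round 1: Ashgrove=17 Briarlake=12 Dunmere=9 Elkhorn=16 Hollowpine=24 Ironridge=24 Juniper=18 → close Hollowpine (overflow 18)
  24÷6 = 4 each, +1 to first 0
Round 2: Ashgrove=21 Briarlake=16 Dunmere=13 Elkhorn=20 Ironridge=28 Juniper=22 → close Ironridge (overflow 15)
  28÷5 = 5 each, +1 to first 3
Round 3: Ashgrove=27 Briarlake=22 Dunmere=19 Elkhorn=25 Juniper=27 → close Ashgrove (overflow 20)
  27÷4 = 6 each, +1 to first 3
Round 4: Briarlake=29 Dunmere=26 Elkhorn=32 Juniper=33 → close Juniper (overflow 25)
  33÷3 = 11 each, +1 to first 0
Round 5: Briarlake=40 Dunmere=37 Elkhorn=43 → close Elkhorn (overflow 35)
  43÷2 = 21 each, +1 to first 1
Round 6: Briarlake=62 Dunmere=58 → close Briarlake (overflow 56)
  62÷1 = 62 each, +1 to first 0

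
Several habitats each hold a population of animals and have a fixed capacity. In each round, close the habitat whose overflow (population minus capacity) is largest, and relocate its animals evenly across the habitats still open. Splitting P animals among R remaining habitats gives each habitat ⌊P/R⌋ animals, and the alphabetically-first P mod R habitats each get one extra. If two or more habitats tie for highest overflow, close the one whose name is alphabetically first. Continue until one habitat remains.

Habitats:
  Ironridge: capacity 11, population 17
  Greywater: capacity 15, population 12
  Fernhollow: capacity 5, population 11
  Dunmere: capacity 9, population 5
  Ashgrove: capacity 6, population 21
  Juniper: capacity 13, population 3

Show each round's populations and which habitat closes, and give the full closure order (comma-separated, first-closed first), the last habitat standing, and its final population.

Closure order: Ashgrove, Fernhollow, Ironridge, Dunmere, Greywater
Last habitat: Juniper with 69 animals

Round 1: Ashgrove=21 Dunmere=5 Fernhollow=11 Greywater=12 Ironridge=17 Juniper=3 → close Ashgrove (overflow 15)
  21÷5 = 4 each, +1 to first 1
Round 2: Dunmere=10 Fernhollow=15 Greywater=16 Ironridge=21 Juniper=7 → close Fernhollow (overflow 10)
  15÷4 = 3 each, +1 to first 3
Round 3: Dunmere=14 Greywater=20 Ironridge=25 Juniper=10 → close Ironridge (overflow 14)
  25÷3 = 8 each, +1 to first 1
Round 4: Dunmere=23 Greywater=28 Juniper=18 → close Dunmere (overflow 14)
  23÷2 = 11 each, +1 to first 1
Round 5: Greywater=40 Juniper=29 → close Greywater (overflow 25)
  40÷1 = 40 each, +1 to first 0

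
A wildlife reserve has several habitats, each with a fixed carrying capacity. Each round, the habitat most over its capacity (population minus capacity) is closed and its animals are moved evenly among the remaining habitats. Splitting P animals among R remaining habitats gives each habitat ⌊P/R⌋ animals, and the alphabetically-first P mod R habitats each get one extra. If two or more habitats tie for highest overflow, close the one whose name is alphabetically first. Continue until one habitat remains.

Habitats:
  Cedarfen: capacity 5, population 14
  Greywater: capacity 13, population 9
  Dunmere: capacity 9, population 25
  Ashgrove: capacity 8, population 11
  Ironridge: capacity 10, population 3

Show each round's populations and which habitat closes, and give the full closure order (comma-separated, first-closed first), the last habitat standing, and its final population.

Closure order: Dunmere, Cedarfen, Ashgrove, Greywater
Last habitat: Ironridge with 62 animals

Round 1: Ashgrove=11 Cedarfen=14 Dunmere=25 Greywater=9 Ironridge=3 → close Dunmere (overflow 16)
  25÷4 = 6 each, +1 to first 1
Round 2: Ashgrove=18 Cedarfen=20 Greywater=15 Ironridge=9 → close Cedarfen (overflow 15)
  20÷3 = 6 each, +1 to first 2
Round 3: Ashgrove=25 Greywater=22 Ironridge=15 → close Ashgrove (overflow 17)
  25÷2 = 12 each, +1 to first 1
Round 4: Greywater=35 Ironridge=27 → close Greywater (overflow 22)
  35÷1 = 35 each, +1 to first 0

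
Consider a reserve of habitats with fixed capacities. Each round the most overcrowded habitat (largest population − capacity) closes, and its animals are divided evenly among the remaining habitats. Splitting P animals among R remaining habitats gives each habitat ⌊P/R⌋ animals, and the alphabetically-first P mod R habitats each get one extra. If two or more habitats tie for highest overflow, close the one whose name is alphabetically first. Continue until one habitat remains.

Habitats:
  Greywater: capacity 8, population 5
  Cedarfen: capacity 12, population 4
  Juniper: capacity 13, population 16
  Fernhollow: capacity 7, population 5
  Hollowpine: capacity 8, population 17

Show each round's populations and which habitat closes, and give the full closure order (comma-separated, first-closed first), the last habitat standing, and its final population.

Round 1: Cedarfen=4 Fernhollow=5 Greywater=5 Hollowpine=17 Juniper=16 → close Hollowpine (overflow 9)
  17÷4 = 4 each, +1 to first 1
Round 2: Cedarfen=9 Fernhollow=9 Greywater=9 Juniper=20 → close Juniper (overflow 7)
  20÷3 = 6 each, +1 to first 2
Round 3: Cedarfen=16 Fernhollow=16 Greywater=15 → close Fernhollow (overflow 9)
  16÷2 = 8 each, +1 to first 0
Round 4: Cedarfen=24 Greywater=23 → close Greywater (overflow 15)
  23÷1 = 23 each, +1 to first 0

Closure order: Hollowpine, Juniper, Fernhollow, Greywater
Last habitat: Cedarfen with 47 animals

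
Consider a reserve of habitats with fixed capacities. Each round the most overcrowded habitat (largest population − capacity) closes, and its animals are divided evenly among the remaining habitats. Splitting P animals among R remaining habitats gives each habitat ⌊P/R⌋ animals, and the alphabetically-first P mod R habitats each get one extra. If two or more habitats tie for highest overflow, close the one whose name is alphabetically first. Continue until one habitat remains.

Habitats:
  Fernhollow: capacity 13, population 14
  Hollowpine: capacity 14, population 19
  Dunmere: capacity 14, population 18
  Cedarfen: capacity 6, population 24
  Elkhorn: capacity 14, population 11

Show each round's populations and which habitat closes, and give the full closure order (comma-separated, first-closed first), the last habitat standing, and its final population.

Closure order: Cedarfen, Hollowpine, Dunmere, Fernhollow
Last habitat: Elkhorn with 86 animals

Round 1: Cedarfen=24 Dunmere=18 Elkhorn=11 Fernhollow=14 Hollowpine=19 → close Cedarfen (overflow 18)
  24÷4 = 6 each, +1 to first 0
Round 2: Dunmere=24 Elkhorn=17 Fernhollow=20 Hollowpine=25 → close Hollowpine (overflow 11)
  25÷3 = 8 each, +1 to first 1
Round 3: Dunmere=33 Elkhorn=25 Fernhollow=28 → close Dunmere (overflow 19)
  33÷2 = 16 each, +1 to first 1
Round 4: Elkhorn=42 Fernhollow=44 → close Fernhollow (overflow 31)
  44÷1 = 44 each, +1 to first 0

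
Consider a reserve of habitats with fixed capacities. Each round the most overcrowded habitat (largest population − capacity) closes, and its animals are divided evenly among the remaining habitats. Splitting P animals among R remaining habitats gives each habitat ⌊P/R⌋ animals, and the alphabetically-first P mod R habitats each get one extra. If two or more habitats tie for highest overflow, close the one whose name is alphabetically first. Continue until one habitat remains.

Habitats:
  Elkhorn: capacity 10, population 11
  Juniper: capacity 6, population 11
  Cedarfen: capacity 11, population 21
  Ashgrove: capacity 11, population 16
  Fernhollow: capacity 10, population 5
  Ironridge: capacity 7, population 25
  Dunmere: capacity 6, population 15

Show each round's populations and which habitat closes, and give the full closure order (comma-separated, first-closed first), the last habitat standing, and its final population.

Round 1: Ashgrove=16 Cedarfen=21 Dunmere=15 Elkhorn=11 Fernhollow=5 Ironridge=25 Juniper=11 → close Ironridge (overflow 18)
  25÷6 = 4 each, +1 to first 1
Round 2: Ashgrove=21 Cedarfen=25 Dunmere=19 Elkhorn=15 Fernhollow=9 Juniper=15 → close Cedarfen (overflow 14)
  25÷5 = 5 each, +1 to first 0
Round 3: Ashgrove=26 Dunmere=24 Elkhorn=20 Fernhollow=14 Juniper=20 → close Dunmere (overflow 18)
  24÷4 = 6 each, +1 to first 0
Round 4: Ashgrove=32 Elkhorn=26 Fernhollow=20 Juniper=26 → close Ashgrove (overflow 21)
  32÷3 = 10 each, +1 to first 2
Round 5: Elkhorn=37 Fernhollow=31 Juniper=36 → close Juniper (overflow 30)
  36÷2 = 18 each, +1 to first 0
Round 6: Elkhorn=55 Fernhollow=49 → close Elkhorn (overflow 45)
  55÷1 = 55 each, +1 to first 0

Closure order: Ironridge, Cedarfen, Dunmere, Ashgrove, Juniper, Elkhorn
Last habitat: Fernhollow with 104 animals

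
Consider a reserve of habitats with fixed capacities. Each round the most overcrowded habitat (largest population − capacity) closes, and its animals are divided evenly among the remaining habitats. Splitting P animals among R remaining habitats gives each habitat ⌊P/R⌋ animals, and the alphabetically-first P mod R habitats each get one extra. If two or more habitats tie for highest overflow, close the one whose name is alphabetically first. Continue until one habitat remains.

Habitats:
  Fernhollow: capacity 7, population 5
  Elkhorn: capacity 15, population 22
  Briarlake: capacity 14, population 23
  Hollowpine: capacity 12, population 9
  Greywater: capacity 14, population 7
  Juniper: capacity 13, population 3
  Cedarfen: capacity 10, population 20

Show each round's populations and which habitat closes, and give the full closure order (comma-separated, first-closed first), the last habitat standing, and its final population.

Closure order: Cedarfen, Briarlake, Elkhorn, Fernhollow, Hollowpine, Greywater
Last habitat: Juniper with 89 animals

Round 1: Briarlake=23 Cedarfen=20 Elkhorn=22 Fernhollow=5 Greywater=7 Hollowpine=9 Juniper=3 → close Cedarfen (overflow 10)
  20÷6 = 3 each, +1 to first 2
Round 2: Briarlake=27 Elkhorn=26 Fernhollow=8 Greywater=10 Hollowpine=12 Juniper=6 → close Briarlake (overflow 13)
  27÷5 = 5 each, +1 to first 2
Round 3: Elkhorn=32 Fernhollow=14 Greywater=15 Hollowpine=17 Juniper=11 → close Elkhorn (overflow 17)
  32÷4 = 8 each, +1 to first 0
Round 4: Fernhollow=22 Greywater=23 Hollowpine=25 Juniper=19 → close Fernhollow (overflow 15)
  22÷3 = 7 each, +1 to first 1
Round 5: Greywater=31 Hollowpine=32 Juniper=26 → close Hollowpine (overflow 20)
  32÷2 = 16 each, +1 to first 0
Round 6: Greywater=47 Juniper=42 → close Greywater (overflow 33)
  47÷1 = 47 each, +1 to first 0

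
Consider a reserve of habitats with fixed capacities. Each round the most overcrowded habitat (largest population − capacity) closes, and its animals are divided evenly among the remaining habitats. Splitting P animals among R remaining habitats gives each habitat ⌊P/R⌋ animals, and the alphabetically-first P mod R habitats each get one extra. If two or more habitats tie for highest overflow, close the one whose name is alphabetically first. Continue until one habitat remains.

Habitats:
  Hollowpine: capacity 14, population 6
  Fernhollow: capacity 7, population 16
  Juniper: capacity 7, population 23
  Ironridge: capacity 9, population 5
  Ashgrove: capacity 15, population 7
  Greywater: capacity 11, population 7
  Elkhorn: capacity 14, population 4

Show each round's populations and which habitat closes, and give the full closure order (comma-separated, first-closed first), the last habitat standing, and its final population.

Round 1: Ashgrove=7 Elkhorn=4 Fernhollow=16 Greywater=7 Hollowpine=6 Ironridge=5 Juniper=23 → close Juniper (overflow 16)
  23÷6 = 3 each, +1 to first 5
Round 2: Ashgrove=11 Elkhorn=8 Fernhollow=20 Greywater=11 Hollowpine=10 Ironridge=8 → close Fernhollow (overflow 13)
  20÷5 = 4 each, +1 to first 0
Round 3: Ashgrove=15 Elkhorn=12 Greywater=15 Hollowpine=14 Ironridge=12 → close Greywater (overflow 4)
  15÷4 = 3 each, +1 to first 3
Round 4: Ashgrove=19 Elkhorn=16 Hollowpine=18 Ironridge=15 → close Ironridge (overflow 6)
  15÷3 = 5 each, +1 to first 0
Round 5: Ashgrove=24 Elkhorn=21 Hollowpine=23 → close Ashgrove (overflow 9)
  24÷2 = 12 each, +1 to first 0
Round 6: Elkhorn=33 Hollowpine=35 → close Hollowpine (overflow 21)
  35÷1 = 35 each, +1 to first 0

Closure order: Juniper, Fernhollow, Greywater, Ironridge, Ashgrove, Hollowpine
Last habitat: Elkhorn with 68 animals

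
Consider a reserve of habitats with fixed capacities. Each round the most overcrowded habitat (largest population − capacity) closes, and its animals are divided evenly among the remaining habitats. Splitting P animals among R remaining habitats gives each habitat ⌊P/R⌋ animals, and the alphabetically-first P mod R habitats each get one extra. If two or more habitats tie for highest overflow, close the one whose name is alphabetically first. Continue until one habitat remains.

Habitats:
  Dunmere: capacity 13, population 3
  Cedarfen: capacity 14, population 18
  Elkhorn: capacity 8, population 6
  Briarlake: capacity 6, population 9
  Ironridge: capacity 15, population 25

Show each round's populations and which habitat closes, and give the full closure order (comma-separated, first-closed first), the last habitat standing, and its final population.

Round 1: Briarlake=9 Cedarfen=18 Dunmere=3 Elkhorn=6 Ironridge=25 → close Ironridge (overflow 10)
  25÷4 = 6 each, +1 to first 1
Round 2: Briarlake=16 Cedarfen=24 Dunmere=9 Elkhorn=12 → close Briarlake (overflow 10)
  16÷3 = 5 each, +1 to first 1
Round 3: Cedarfen=30 Dunmere=14 Elkhorn=17 → close Cedarfen (overflow 16)
  30÷2 = 15 each, +1 to first 0
Round 4: Dunmere=29 Elkhorn=32 → close Elkhorn (overflow 24)
  32÷1 = 32 each, +1 to first 0

Closure order: Ironridge, Briarlake, Cedarfen, Elkhorn
Last habitat: Dunmere with 61 animals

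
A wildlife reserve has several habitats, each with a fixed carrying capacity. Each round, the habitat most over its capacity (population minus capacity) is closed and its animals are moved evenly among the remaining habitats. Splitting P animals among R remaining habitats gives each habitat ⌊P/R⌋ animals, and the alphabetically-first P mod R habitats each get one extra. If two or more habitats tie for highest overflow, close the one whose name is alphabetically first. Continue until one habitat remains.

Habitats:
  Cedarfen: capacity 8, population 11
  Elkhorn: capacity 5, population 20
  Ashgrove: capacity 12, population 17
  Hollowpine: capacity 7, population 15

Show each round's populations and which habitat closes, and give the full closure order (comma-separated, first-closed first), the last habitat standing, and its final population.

Closure order: Elkhorn, Hollowpine, Ashgrove
Last habitat: Cedarfen with 63 animals

Round 1: Ashgrove=17 Cedarfen=11 Elkhorn=20 Hollowpine=15 → close Elkhorn (overflow 15)
  20÷3 = 6 each, +1 to first 2
Round 2: Ashgrove=24 Cedarfen=18 Hollowpine=21 → close Hollowpine (overflow 14)
  21÷2 = 10 each, +1 to first 1
Round 3: Ashgrove=35 Cedarfen=28 → close Ashgrove (overflow 23)
  35÷1 = 35 each, +1 to first 0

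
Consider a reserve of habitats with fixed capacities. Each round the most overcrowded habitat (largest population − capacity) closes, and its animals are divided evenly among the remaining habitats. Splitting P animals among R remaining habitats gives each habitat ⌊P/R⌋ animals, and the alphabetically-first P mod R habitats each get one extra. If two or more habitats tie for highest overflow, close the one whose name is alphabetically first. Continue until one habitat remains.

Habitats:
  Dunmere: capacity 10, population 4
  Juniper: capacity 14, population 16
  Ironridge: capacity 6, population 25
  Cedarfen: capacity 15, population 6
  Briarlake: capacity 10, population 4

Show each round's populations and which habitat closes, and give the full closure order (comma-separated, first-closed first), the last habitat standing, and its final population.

Round 1: Briarlake=4 Cedarfen=6 Dunmere=4 Ironridge=25 Juniper=16 → close Ironridge (overflow 19)
  25÷4 = 6 each, +1 to first 1
Round 2: Briarlake=11 Cedarfen=12 Dunmere=10 Juniper=22 → close Juniper (overflow 8)
  22÷3 = 7 each, +1 to first 1
Round 3: Briarlake=19 Cedarfen=19 Dunmere=17 → close Briarlake (overflow 9)
  19÷2 = 9 each, +1 to first 1
Round 4: Cedarfen=29 Dunmere=26 → close Dunmere (overflow 16)
  26÷1 = 26 each, +1 to first 0

Closure order: Ironridge, Juniper, Briarlake, Dunmere
Last habitat: Cedarfen with 55 animals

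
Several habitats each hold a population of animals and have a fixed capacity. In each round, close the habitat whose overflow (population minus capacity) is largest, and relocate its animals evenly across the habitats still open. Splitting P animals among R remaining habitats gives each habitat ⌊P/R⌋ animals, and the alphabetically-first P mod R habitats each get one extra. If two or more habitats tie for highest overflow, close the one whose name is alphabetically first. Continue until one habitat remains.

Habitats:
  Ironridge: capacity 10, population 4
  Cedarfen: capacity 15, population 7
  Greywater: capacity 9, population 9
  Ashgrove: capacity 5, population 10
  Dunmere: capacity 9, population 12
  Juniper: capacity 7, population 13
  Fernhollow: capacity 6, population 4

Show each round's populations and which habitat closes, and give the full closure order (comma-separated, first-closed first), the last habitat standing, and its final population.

Round 1: Ashgrove=10 Cedarfen=7 Dunmere=12 Fernhollow=4 Greywater=9 Ironridge=4 Juniper=13 → close Juniper (overflow 6)
  13÷6 = 2 each, +1 to first 1
Round 2: Ashgrove=13 Cedarfen=9 Dunmere=14 Fernhollow=6 Greywater=11 Ironridge=6 → close Ashgrove (overflow 8)
  13÷5 = 2 each, +1 to first 3
Round 3: Cedarfen=12 Dunmere=17 Fernhollow=9 Greywater=13 Ironridge=8 → close Dunmere (overflow 8)
  17÷4 = 4 each, +1 to first 1
Round 4: Cedarfen=17 Fernhollow=13 Greywater=17 Ironridge=12 → close Greywater (overflow 8)
  17÷3 = 5 each, +1 to first 2
Round 5: Cedarfen=23 Fernhollow=19 Ironridge=17 → close Fernhollow (overflow 13)
  19÷2 = 9 each, +1 to first 1
Round 6: Cedarfen=33 Ironridge=26 → close Cedarfen (overflow 18)
  33÷1 = 33 each, +1 to first 0

Closure order: Juniper, Ashgrove, Dunmere, Greywater, Fernhollow, Cedarfen
Last habitat: Ironridge with 59 animals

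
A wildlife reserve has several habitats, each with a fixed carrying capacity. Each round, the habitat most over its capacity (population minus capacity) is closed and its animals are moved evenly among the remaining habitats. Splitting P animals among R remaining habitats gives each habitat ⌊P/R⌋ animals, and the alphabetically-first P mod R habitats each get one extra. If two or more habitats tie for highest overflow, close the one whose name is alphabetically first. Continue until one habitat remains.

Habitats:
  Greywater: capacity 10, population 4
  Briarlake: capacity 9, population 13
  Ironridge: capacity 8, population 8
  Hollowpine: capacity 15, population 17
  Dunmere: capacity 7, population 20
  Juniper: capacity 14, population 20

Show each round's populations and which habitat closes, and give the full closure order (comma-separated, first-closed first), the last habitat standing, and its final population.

Closure order: Dunmere, Juniper, Briarlake, Hollowpine, Ironridge
Last habitat: Greywater with 82 animals

Round 1: Briarlake=13 Dunmere=20 Greywater=4 Hollowpine=17 Ironridge=8 Juniper=20 → close Dunmere (overflow 13)
  20÷5 = 4 each, +1 to first 0
Round 2: Briarlake=17 Greywater=8 Hollowpine=21 Ironridge=12 Juniper=24 → close Juniper (overflow 10)
  24÷4 = 6 each, +1 to first 0
Round 3: Briarlake=23 Greywater=14 Hollowpine=27 Ironridge=18 → close Briarlake (overflow 14)
  23÷3 = 7 each, +1 to first 2
Round 4: Greywater=22 Hollowpine=35 Ironridge=25 → close Hollowpine (overflow 20)
  35÷2 = 17 each, +1 to first 1
Round 5: Greywater=40 Ironridge=42 → close Ironridge (overflow 34)
  42÷1 = 42 each, +1 to first 0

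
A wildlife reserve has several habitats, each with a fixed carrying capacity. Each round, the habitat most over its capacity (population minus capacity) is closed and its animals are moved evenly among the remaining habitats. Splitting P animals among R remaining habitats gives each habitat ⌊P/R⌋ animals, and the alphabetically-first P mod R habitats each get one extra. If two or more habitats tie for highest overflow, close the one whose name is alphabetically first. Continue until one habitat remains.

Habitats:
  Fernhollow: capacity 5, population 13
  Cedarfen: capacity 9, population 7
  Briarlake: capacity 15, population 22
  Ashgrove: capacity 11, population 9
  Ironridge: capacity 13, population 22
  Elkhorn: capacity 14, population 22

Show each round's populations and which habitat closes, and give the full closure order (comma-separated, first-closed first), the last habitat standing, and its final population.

Round 1: Ashgrove=9 Briarlake=22 Cedarfen=7 Elkhorn=22 Fernhollow=13 Ironridge=22 → close Ironridge (overflow 9)
  22÷5 = 4 each, +1 to first 2
Round 2: Ashgrove=14 Briarlake=27 Cedarfen=11 Elkhorn=26 Fernhollow=17 → close Briarlake (overflow 12)
  27÷4 = 6 each, +1 to first 3
Round 3: Ashgrove=21 Cedarfen=18 Elkhorn=33 Fernhollow=23 → close Elkhorn (overflow 19)
  33÷3 = 11 each, +1 to first 0
Round 4: Ashgrove=32 Cedarfen=29 Fernhollow=34 → close Fernhollow (overflow 29)
  34÷2 = 17 each, +1 to first 0
Round 5: Ashgrove=49 Cedarfen=46 → close Ashgrove (overflow 38)
  49÷1 = 49 each, +1 to first 0

Closure order: Ironridge, Briarlake, Elkhorn, Fernhollow, Ashgrove
Last habitat: Cedarfen with 95 animals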